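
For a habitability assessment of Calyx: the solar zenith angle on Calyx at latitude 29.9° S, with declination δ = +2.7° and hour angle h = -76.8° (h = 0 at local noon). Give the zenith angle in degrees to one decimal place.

cos θ_z = sin ϕ sin δ + cos ϕ cos δ cos h = -0.023482 + 0.197737 = 0.174255.
θ_z = arccos(0.174255) = 80.0°.

θ_z = 80.0°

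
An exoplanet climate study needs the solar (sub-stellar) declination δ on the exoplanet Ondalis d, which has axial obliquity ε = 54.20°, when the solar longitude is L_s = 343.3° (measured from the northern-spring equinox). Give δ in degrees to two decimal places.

δ = -13.48°

sin δ = sin ε · sin L_s = sin 54.20° × sin 343.3° = -0.233068.
δ = arcsin(-0.233068) = -13.48°.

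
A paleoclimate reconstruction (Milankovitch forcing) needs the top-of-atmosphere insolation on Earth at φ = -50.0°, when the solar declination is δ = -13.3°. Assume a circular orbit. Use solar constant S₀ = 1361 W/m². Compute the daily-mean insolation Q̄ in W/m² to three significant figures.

cos H₀ = −tan(-50.0°) tan(-13.300°) = -0.2817, H₀ = 1.8564 rad.
Bracket: H₀ sin φ sin δ + cos φ cos δ sin H₀ = 1.8564×-0.76604×-0.23005 + 0.64279×0.97318×0.95950 = 0.327149 + 0.600216 = 0.927365.
Q̄ = (S₀/π) × [bracket] = (1361/π) × 0.927365 = 401.8 W/m².

Q̄ ≈ 402 W/m²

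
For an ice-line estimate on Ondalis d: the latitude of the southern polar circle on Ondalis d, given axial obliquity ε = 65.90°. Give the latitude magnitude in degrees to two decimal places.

24.10°

The polar circle is the lowest latitude that experiences at least one full rotation of continuous darkness at the northern-summer solstice; it lies at |ϕ| = 90° − ε = 90° − 65.90° = 24.10°.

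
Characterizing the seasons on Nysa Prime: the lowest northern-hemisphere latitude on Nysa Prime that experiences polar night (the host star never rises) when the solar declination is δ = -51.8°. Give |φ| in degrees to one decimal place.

|φ| = 38.2°

Polar night requires cos H₀ = −tan φ tan δ ≥ 1, i.e. tan φ tan δ ≤ −1.
The boundary is |tan φ| · |tan δ| = 1, so |φ| = 90° − |δ| = 90° − 51.8° = 38.2° in the northern hemisphere.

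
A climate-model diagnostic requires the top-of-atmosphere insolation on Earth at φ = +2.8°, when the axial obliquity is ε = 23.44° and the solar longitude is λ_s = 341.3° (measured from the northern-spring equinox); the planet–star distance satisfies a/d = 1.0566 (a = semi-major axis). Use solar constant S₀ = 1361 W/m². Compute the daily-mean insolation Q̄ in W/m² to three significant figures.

Solar declination: sin δ = sin ε · sin λ_s = sin 23.44° × sin 341.3° = -0.12754, so δ = -7.327°.
cos H₀ = −tan(+2.8°) tan(-7.327°) = 0.0063, H₀ = 1.5645 rad.
Bracket: H₀ sin φ sin δ + cos φ cos δ sin H₀ = 1.5645×0.04885×-0.12754 + 0.99881×0.99183×0.99998 = -0.009747 + 0.990630 = 0.980883.
Inverse-square distance factor (a/d)² = 1.0566² = 1.116404.
Q̄ = (S₀/π) × 1.116404 × [bracket] = (1361/π) × 1.116404 × 0.980883 = 474.4 W/m².

Q̄ ≈ 474 W/m²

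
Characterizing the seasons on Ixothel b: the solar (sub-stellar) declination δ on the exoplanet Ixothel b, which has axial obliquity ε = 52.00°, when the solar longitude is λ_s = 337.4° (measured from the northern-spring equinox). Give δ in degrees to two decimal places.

sin δ = sin ε · sin λ_s = sin 52.00° × sin 337.4° = -0.302829.
δ = arcsin(-0.302829) = -17.63°.

δ = -17.63°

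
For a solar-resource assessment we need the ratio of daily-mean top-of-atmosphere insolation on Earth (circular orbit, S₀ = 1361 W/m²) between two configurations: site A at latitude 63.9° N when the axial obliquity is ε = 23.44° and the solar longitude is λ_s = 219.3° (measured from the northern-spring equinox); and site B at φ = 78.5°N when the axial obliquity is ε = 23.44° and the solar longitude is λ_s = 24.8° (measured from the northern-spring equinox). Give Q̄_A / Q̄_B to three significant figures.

— Configuration A (φ=+63.9°):
Solar declination: sin δ = sin ε · sin λ_s = sin 23.44° × sin 219.3° = -0.25195, so δ = -14.593°.
cos H₀ = −tan(+63.9°) tan(-14.593°) = 0.5314, H₀ = 1.0105 rad.
Bracket: H₀ sin φ sin δ + cos φ cos δ sin H₀ = 1.0105×0.89803×-0.25195 + 0.43994×0.96774×0.84709 = -0.228634 + 0.360646 = 0.132012.
Q̄ = (S₀/π) × [bracket] = (1361/π) × 0.132012 = 57.190 W/m².
— Configuration B (φ=+78.5°):
Solar declination: sin δ = sin ε · sin λ_s = sin 23.44° × sin 24.8° = 0.16685, so δ = +9.605°.
cos H₀ = −tan(+78.5°) tan(+9.605°) = -0.8318, H₀ = 2.5531 rad.
Bracket: H₀ sin φ sin δ + cos φ cos δ sin H₀ = 2.5531×0.97992×0.16685 + 0.19937×0.98598×0.55512 = 0.417431 + 0.109123 = 0.526554.
Q̄ = (S₀/π) × [bracket] = (1361/π) × 0.526554 = 228.11 W/m².
Ratio Q̄_A / Q̄_B = 57.190 / 228.11 = 0.2507.

Q̄_A / Q̄_B ≈ 0.251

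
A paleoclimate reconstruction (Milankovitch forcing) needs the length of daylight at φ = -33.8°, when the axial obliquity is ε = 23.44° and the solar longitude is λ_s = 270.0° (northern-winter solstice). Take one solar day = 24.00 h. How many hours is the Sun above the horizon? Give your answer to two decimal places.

Solar declination: sin δ = sin ε · sin λ_s = sin 23.44° × sin 270.0° = -0.39779, so δ = -23.440°.
cos H₀ = −tan φ · tan δ = −tan(-33.8°) × tan(-23.440°) = -0.2902, so H₀ = 1.8653 rad = 106.87°.
Daylight = 2H₀/(2π) × 24.00 h = (1.8653/π) × 24.00 = 14.25 h.

14.25 h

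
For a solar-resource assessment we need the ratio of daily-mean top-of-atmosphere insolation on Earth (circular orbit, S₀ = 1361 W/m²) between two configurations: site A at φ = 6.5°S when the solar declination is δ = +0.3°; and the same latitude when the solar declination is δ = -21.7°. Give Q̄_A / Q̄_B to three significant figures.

Q̄_A / Q̄_B ≈ 1.00

— Configuration A (φ=-6.5°):
cos H₀ = −tan(-6.5°) tan(+0.300°) = 0.0006, H₀ = 1.5702 rad.
Bracket: H₀ sin φ sin δ + cos φ cos δ sin H₀ = 1.5702×-0.11320×0.00524 + 0.99357×0.99999×1.00000 = -0.000931 + 0.993560 = 0.992629.
Q̄ = (S₀/π) × [bracket] = (1361/π) × 0.992629 = 430.03 W/m².
— Configuration B (φ=-6.5°):
cos H₀ = −tan(-6.5°) tan(-21.700°) = -0.0453, H₀ = 1.6162 rad.
Bracket: H₀ sin φ sin δ + cos φ cos δ sin H₀ = 1.6162×-0.11320×-0.36975 + 0.99357×0.92913×0.99897 = 0.067647 + 0.922205 = 0.989852.
Q̄ = (S₀/π) × [bracket] = (1361/π) × 0.989852 = 428.82 W/m².
Ratio Q̄_A / Q̄_B = 430.03 / 428.82 = 1.003.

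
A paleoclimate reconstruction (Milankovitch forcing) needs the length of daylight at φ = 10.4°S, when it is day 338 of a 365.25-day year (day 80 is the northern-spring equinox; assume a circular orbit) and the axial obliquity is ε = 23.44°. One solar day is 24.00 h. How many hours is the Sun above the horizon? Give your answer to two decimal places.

Solar longitude: λ_s = 360° × (338 − 80)/365.25 = 254.292°.
sin δ = sin 23.44° × sin 254.292° = -0.38293, so δ = -22.515°.
cos H₀ = −tan φ · tan δ = −tan(-10.4°) × tan(-22.515°) = -0.0761, so H₀ = 1.6470 rad = 94.36°.
Daylight = 2H₀/(2π) × 24.00 h = (1.6470/π) × 24.00 = 12.58 h.

12.58 h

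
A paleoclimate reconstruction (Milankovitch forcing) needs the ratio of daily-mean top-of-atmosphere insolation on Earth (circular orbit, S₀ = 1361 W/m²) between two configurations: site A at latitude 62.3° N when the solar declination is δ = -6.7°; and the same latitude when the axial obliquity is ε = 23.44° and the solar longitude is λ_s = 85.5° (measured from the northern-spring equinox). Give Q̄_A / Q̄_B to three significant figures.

— Configuration A (φ=+62.3°):
cos H₀ = −tan(+62.3°) tan(-6.700°) = 0.2238, H₀ = 1.3451 rad.
Bracket: H₀ sin φ sin δ + cos φ cos δ sin H₀ = 1.3451×0.88539×-0.11667 + 0.46484×0.99317×0.97465 = -0.138947 + 0.449962 = 0.311015.
Q̄ = (S₀/π) × [bracket] = (1361/π) × 0.311015 = 134.74 W/m².
— Configuration B (φ=+62.3°):
Solar declination: sin δ = sin ε · sin λ_s = sin 23.44° × sin 85.5° = 0.39656, so δ = +23.363°.
cos H₀ = −tan(+62.3°) tan(+23.363°) = -0.8228, H₀ = 2.5371 rad.
Bracket: H₀ sin φ sin δ + cos φ cos δ sin H₀ = 2.5371×0.88539×0.39656 + 0.46484×0.91801×0.56833 = 0.890802 + 0.242522 = 1.133324.
Q̄ = (S₀/π) × [bracket] = (1361/π) × 1.133324 = 490.98 W/m².
Ratio Q̄_A / Q̄_B = 134.74 / 490.98 = 0.2744.

Q̄_A / Q̄_B ≈ 0.274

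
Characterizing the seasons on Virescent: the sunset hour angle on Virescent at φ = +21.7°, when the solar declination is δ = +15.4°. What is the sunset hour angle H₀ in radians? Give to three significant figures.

cos H₀ = −tan φ · tan δ = −tan(+21.7°) × tan(+15.400°) = -0.1096, so H₀ = 1.6806 rad = 96.29°.

H₀ = 1.68 rad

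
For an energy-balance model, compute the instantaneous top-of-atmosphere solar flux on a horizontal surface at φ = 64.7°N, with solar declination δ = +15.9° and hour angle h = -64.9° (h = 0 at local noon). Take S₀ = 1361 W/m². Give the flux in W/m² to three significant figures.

cos θ_z = sin φ sin δ + cos φ cos δ cos h = 0.247682 + 0.174349 = 0.422031.
Flux = S₀ · cos θ_z = 1361 × 0.422031 = 574.4 W/m².

574 W/m²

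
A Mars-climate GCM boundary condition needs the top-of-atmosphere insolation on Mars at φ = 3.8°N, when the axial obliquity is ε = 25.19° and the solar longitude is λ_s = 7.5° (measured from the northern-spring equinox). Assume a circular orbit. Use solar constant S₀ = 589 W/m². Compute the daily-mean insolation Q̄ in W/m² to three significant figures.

Solar declination: sin δ = sin ε · sin λ_s = sin 25.19° × sin 7.5° = 0.05555, so δ = +3.185°.
cos H₀ = −tan(+3.8°) tan(+3.185°) = -0.0037, H₀ = 1.5745 rad.
Bracket: H₀ sin φ sin δ + cos φ cos δ sin H₀ = 1.5745×0.06627×0.05555 + 0.99780×0.99846×0.99999 = 0.005796 + 0.996253 = 1.002049.
Q̄ = (S₀/π) × [bracket] = (589/π) × 1.002049 = 187.9 W/m².

Q̄ ≈ 188 W/m²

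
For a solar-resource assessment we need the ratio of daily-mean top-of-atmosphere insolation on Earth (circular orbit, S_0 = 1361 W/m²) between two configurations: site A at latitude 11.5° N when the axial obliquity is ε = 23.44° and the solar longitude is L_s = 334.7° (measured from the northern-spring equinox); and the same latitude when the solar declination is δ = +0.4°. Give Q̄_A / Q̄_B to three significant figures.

Q̄_A / Q̄_B ≈ 0.930

— Configuration A (ϕ=+11.5°):
Solar declination: sin δ = sin ε · sin L_s = sin 23.44° × sin 334.7° = -0.17000, so δ = -9.788°.
cos h₀ = −tan(+11.5°) tan(-9.788°) = 0.0351, h₀ = 1.5357 rad.
Bracket: h₀ sin ϕ sin δ + cos ϕ cos δ sin h₀ = 1.5357×0.19937×-0.17000 + 0.97992×0.98544×0.99938 = -0.052049 + 0.965054 = 0.913005.
Q̄ = (S_0/π) × [bracket] = (1361/π) × 0.913005 = 395.53 W/m².
— Configuration B (ϕ=+11.5°):
cos h₀ = −tan(+11.5°) tan(+0.400°) = -0.0014, h₀ = 1.5722 rad.
Bracket: h₀ sin ϕ sin δ + cos ϕ cos δ sin h₀ = 1.5722×0.19937×0.00698 + 0.97992×0.99998×1.00000 = 0.002188 + 0.979900 = 0.982088.
Q̄ = (S_0/π) × [bracket] = (1361/π) × 0.982088 = 425.46 W/m².
Ratio Q̄_A / Q̄_B = 395.53 / 425.46 = 0.9297.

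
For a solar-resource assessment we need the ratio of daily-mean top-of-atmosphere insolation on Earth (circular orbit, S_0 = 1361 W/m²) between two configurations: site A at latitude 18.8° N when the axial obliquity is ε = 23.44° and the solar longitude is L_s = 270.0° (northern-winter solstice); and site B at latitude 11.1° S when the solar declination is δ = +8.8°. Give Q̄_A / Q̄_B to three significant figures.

Q̄_A / Q̄_B ≈ 0.732

— Configuration A (ϕ=+18.8°):
Solar declination: sin δ = sin ε · sin L_s = sin 23.44° × sin 270.0° = -0.39779, so δ = -23.440°.
cos h₀ = −tan(+18.8°) tan(-23.440°) = 0.1476, h₀ = 1.4227 rad.
Bracket: h₀ sin ϕ sin δ + cos ϕ cos δ sin h₀ = 1.4227×0.32227×-0.39779 + 0.94665×0.91748×0.98905 = -0.182384 + 0.859022 = 0.676638.
Q̄ = (S_0/π) × [bracket] = (1361/π) × 0.676638 = 293.13 W/m².
— Configuration B (ϕ=-11.1°):
cos h₀ = −tan(-11.1°) tan(+8.800°) = 0.0304, h₀ = 1.5404 rad.
Bracket: h₀ sin ϕ sin δ + cos ϕ cos δ sin h₀ = 1.5404×-0.19252×0.15299 + 0.98129×0.98823×0.99954 = -0.045370 + 0.969294 = 0.923924.
Q̄ = (S_0/π) × [bracket] = (1361/π) × 0.923924 = 400.26 W/m².
Ratio Q̄_A / Q̄_B = 293.13 / 400.26 = 0.7323.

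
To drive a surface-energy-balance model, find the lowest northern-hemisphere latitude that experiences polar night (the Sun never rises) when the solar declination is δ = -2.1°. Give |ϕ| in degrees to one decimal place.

|ϕ| = 87.9°

Polar night requires cos h₀ = −tan ϕ tan δ ≥ 1, i.e. tan ϕ tan δ ≤ −1.
The boundary is |tan ϕ| · |tan δ| = 1, so |ϕ| = 90° − |δ| = 90° − 2.1° = 87.9° in the northern hemisphere.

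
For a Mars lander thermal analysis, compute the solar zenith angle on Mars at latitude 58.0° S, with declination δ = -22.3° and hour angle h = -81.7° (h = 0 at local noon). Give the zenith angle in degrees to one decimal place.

cos θ_z = sin φ sin δ + cos φ cos δ cos h = 0.321797 + 0.070776 = 0.392573.
θ_z = arccos(0.392573) = 66.9°.

θ_z = 66.9°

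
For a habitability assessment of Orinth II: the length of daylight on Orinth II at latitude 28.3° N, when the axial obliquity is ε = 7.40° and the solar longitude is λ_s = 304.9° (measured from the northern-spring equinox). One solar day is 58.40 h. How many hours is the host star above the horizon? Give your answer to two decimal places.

28.14 h

Solar declination: sin δ = sin ε · sin λ_s = sin 7.40° × sin 304.9° = -0.10563, so δ = -6.064°.
cos H₀ = −tan φ · tan δ = −tan(+28.3°) × tan(-6.064°) = 0.0572, so H₀ = 1.5136 rad = 86.72°.
Daylight = 2H₀/(2π) × 58.40 h = (1.5136/π) × 58.40 = 28.14 h.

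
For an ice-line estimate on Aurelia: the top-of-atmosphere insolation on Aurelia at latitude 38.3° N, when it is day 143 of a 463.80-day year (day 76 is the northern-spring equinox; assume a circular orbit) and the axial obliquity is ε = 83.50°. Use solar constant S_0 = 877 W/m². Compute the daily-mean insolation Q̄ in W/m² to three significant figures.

Q̄ ≈ 426 W/m²

Solar longitude: L_s = 360° × (143 − 76)/463.80 = 52.005°.
sin δ = sin 83.50° × sin 52.005° = 0.78300, so δ = +51.536°.
cos h₀ = −tan(+38.3°) tan(+51.536°) = -0.9941, h₀ = 3.0333 rad.
Bracket: h₀ sin ϕ sin δ + cos ϕ cos δ sin h₀ = 3.0333×0.61978×0.78300 + 0.78478×0.62202×0.10809 = 1.472023 + 0.052764 = 1.524787.
Q̄ = (S_0/π) × [bracket] = (877/π) × 1.524787 = 425.7 W/m².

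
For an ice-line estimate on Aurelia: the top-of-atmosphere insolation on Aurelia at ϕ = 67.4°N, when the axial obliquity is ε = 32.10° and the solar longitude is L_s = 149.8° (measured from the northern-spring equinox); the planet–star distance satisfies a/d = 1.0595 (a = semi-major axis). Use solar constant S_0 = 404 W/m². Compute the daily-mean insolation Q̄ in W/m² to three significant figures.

Solar declination: sin δ = sin ε · sin L_s = sin 32.10° × sin 149.8° = 0.26730, so δ = +15.504°.
cos h₀ = −tan(+67.4°) tan(+15.504°) = -0.6664, h₀ = 2.3002 rad.
Bracket: h₀ sin ϕ sin δ + cos ϕ cos δ sin h₀ = 2.3002×0.92321×0.26730 + 0.38430×0.96361×0.74559 = 0.567630 + 0.276103 = 0.843733.
Inverse-square distance factor (a/d)² = 1.0595² = 1.122540.
Q̄ = (S_0/π) × 1.122540 × [bracket] = (404/π) × 1.122540 × 0.843733 = 121.8 W/m².

Q̄ ≈ 122 W/m²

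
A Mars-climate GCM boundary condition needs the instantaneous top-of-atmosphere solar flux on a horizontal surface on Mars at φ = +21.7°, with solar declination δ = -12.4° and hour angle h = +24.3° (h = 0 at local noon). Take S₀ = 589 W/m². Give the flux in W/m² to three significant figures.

cos θ_z = sin φ sin δ + cos φ cos δ cos h = -0.079398 + 0.827060 = 0.747662.
Flux = S₀ · cos θ_z = 589 × 0.747662 = 440.4 W/m².

440 W/m²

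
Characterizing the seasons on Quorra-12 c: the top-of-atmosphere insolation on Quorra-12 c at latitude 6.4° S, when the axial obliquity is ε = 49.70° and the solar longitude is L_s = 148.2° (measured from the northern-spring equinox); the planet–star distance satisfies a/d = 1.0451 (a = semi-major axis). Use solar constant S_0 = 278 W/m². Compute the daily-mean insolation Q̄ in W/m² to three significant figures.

Solar declination: sin δ = sin ε · sin L_s = sin 49.70° × sin 148.2° = 0.40189, so δ = +23.697°.
cos h₀ = −tan(-6.4°) tan(+23.697°) = 0.0492, h₀ = 1.5215 rad.
Bracket: h₀ sin ϕ sin δ + cos ϕ cos δ sin h₀ = 1.5215×-0.11147×0.40189 + 0.99377×0.91569×0.99879 = -0.068161 + 0.908884 = 0.840723.
Inverse-square distance factor (a/d)² = 1.0451² = 1.092234.
Q̄ = (S_0/π) × 1.092234 × [bracket] = (278/π) × 1.092234 × 0.840723 = 81.26 W/m².

Q̄ ≈ 81.3 W/m²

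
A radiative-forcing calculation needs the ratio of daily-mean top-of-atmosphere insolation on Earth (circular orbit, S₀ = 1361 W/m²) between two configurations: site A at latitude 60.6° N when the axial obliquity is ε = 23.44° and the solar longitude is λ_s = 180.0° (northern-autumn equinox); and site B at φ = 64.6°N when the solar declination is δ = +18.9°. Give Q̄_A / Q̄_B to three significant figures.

Q̄_A / Q̄_B ≈ 0.503

— Configuration A (φ=+60.6°):
Solar declination: sin δ = sin ε · sin λ_s = sin 23.44° × sin 180.0° = 0.00000, so δ = +0.000°.
cos H₀ = −tan(+60.6°) tan(+0.000°) = -0.0000, H₀ = 1.5708 rad.
Bracket: H₀ sin φ sin δ + cos φ cos δ sin H₀ = 1.5708×0.87121×0.00000 + 0.49090×1.00000×1.00000 = 0.000000 + 0.490900 = 0.490900.
Q̄ = (S₀/π) × [bracket] = (1361/π) × 0.490900 = 212.67 W/m².
— Configuration B (φ=+64.6°):
cos H₀ = −tan(+64.6°) tan(+18.900°) = -0.7210, H₀ = 2.3761 rad.
Bracket: H₀ sin φ sin δ + cos φ cos δ sin H₀ = 2.3761×0.90334×0.32392 + 0.42894×0.94609×0.69289 = 0.695270 + 0.281186 = 0.976456.
Q̄ = (S₀/π) × [bracket] = (1361/π) × 0.976456 = 423.02 W/m².
Ratio Q̄_A / Q̄_B = 212.67 / 423.02 = 0.5027.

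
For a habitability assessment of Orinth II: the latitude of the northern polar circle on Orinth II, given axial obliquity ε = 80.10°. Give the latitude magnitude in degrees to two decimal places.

The polar circle is the lowest latitude that experiences at least one full rotation of continuous daylight at the northern-summer solstice; it lies at |φ| = 90° − ε = 90° − 80.10° = 9.90°.

9.90°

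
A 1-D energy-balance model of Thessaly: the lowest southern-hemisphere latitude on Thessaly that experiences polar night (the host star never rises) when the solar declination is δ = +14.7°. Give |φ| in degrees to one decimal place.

Polar night requires cos H₀ = −tan φ tan δ ≥ 1, i.e. tan φ tan δ ≤ −1.
The boundary is |tan φ| · |tan δ| = 1, so |φ| = 90° − |δ| = 90° − 14.7° = 75.3° in the southern hemisphere.

|φ| = 75.3°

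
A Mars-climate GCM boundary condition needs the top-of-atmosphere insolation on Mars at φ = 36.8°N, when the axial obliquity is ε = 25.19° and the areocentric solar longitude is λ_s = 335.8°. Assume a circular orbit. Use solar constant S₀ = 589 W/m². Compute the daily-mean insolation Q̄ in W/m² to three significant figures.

sin δ = sin 25.19° × sin 335.8° = -0.17447, so δ = -10.048°.
cos H₀ = −tan(+36.8°) tan(-10.048°) = 0.1326, H₀ = 1.4379 rad.
Bracket: H₀ sin φ sin δ + cos φ cos δ sin H₀ = 1.4379×0.59902×-0.17447 + 0.80073×0.98466×0.99118 = -0.150276 + 0.781493 = 0.631217.
Q̄ = (S₀/π) × [bracket] = (589/π) × 0.631217 = 118.3 W/m².

Q̄ ≈ 118 W/m²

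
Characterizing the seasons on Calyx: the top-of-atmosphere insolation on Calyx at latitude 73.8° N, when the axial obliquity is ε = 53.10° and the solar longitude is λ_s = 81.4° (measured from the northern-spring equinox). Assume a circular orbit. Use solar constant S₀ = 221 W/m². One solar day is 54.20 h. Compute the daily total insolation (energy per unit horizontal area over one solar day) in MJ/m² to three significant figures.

Solar declination: sin δ = sin ε · sin λ_s = sin 53.10° × sin 81.4° = 0.79069, so δ = +52.250°.
cos H₀ = −tan(+73.8°) tan(+52.250°) = -4.4455 ≤ −1 ⇒ polar day, H₀ = π.
Bracket: H₀ sin φ sin δ + cos φ cos δ sin H₀ = 3.1416×0.96029×0.79069 + 0.27899×0.61221×0.00000 = 2.385391 + 0.000000 = 2.385391.
Q̄ = (S₀/π) × [bracket] = (221/π) × 2.385391 = 167.80 W/m².
Daily total = Q̄ × 54.20 h × 3600 s/h = 167.80 × 54.20 × 3600 / 10⁶ = 32.74 MJ/m².

32.7 MJ/m²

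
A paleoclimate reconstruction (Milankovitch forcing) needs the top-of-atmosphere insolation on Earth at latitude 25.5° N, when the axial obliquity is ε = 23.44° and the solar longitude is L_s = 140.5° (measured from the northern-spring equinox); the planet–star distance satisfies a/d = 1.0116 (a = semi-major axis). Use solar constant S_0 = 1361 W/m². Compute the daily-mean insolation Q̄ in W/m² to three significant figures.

Q̄ ≈ 466 W/m²

Solar declination: sin δ = sin ε · sin L_s = sin 23.44° × sin 140.5° = 0.25302, so δ = +14.657°.
cos h₀ = −tan(+25.5°) tan(+14.657°) = -0.1247, h₀ = 1.6959 rad.
Bracket: h₀ sin ϕ sin δ + cos ϕ cos δ sin h₀ = 1.6959×0.43051×0.25302 + 0.90259×0.96746×0.99219 = 0.184730 + 0.866400 = 1.051130.
Inverse-square distance factor (a/d)² = 1.0116² = 1.023335.
Q̄ = (S_0/π) × 1.023335 × [bracket] = (1361/π) × 1.023335 × 1.051130 = 466.0 W/m².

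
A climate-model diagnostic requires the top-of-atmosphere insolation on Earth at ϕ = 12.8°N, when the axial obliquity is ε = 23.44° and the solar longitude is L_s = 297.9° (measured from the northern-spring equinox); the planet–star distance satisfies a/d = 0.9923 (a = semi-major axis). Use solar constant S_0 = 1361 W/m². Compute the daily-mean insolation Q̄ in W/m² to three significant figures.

Solar declination: sin δ = sin ε · sin L_s = sin 23.44° × sin 297.9° = -0.35155, so δ = -20.582°.
cos h₀ = −tan(+12.8°) tan(-20.582°) = 0.0853, h₀ = 1.4854 rad.
Bracket: h₀ sin ϕ sin δ + cos ϕ cos δ sin h₀ = 1.4854×0.22155×-0.35155 + 0.97515×0.93617×0.99635 = -0.115692 + 0.909574 = 0.793882.
Inverse-square distance factor (a/d)² = 0.9923² = 0.984659.
Q̄ = (S_0/π) × 0.984659 × [bracket] = (1361/π) × 0.984659 × 0.793882 = 338.6 W/m².

Q̄ ≈ 339 W/m²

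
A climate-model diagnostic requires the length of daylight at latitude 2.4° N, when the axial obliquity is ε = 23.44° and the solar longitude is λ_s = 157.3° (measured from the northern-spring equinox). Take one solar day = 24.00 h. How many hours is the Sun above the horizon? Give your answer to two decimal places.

12.05 h

Solar declination: sin δ = sin ε · sin λ_s = sin 23.44° × sin 157.3° = 0.15351, so δ = +8.830°.
cos H₀ = −tan φ · tan δ = −tan(+2.4°) × tan(+8.830°) = -0.0065, so H₀ = 1.5773 rad = 90.37°.
Daylight = 2H₀/(2π) × 24.00 h = (1.5773/π) × 24.00 = 12.05 h.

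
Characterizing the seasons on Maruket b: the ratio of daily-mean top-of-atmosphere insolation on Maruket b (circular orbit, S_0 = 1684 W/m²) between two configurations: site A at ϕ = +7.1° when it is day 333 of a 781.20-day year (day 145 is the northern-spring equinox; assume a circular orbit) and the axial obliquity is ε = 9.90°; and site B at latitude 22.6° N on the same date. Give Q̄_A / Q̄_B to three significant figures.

— Configuration A (ϕ=+7.1°):
Solar longitude: L_s = 360° × (333 − 145)/781.20 = 86.636°.
sin δ = sin 9.90° × sin 86.636° = 0.17163, so δ = +9.883°.
cos h₀ = −tan(+7.1°) tan(+9.883°) = -0.0217, h₀ = 1.5925 rad.
Bracket: h₀ sin ϕ sin δ + cos ϕ cos δ sin h₀ = 1.5925×0.12360×0.17163 + 0.99233×0.98516×0.99976 = 0.033782 + 0.977369 = 1.011151.
Q̄ = (S_0/π) × [bracket] = (1684/π) × 1.011151 = 542.01 W/m².
— Configuration B (ϕ=+22.6°):
cos h₀ = −tan(+22.6°) tan(+9.883°) = -0.0725, h₀ = 1.6434 rad.
Bracket: h₀ sin ϕ sin δ + cos ϕ cos δ sin h₀ = 1.6434×0.38430×0.17163 + 0.92321×0.98516×0.99737 = 0.108394 + 0.907118 = 1.015512.
Q̄ = (S_0/π) × [bracket] = (1684/π) × 1.015512 = 544.35 W/m².
Ratio Q̄_A / Q̄_B = 542.01 / 544.35 = 0.9957.

Q̄_A / Q̄_B ≈ 0.996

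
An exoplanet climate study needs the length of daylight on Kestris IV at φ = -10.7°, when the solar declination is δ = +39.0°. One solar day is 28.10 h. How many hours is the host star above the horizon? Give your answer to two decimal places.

cos H₀ = −tan φ · tan δ = −tan(-10.7°) × tan(+39.000°) = 0.1530, so H₀ = 1.4172 rad = 81.20°.
Daylight = 2H₀/(2π) × 28.10 h = (1.4172/π) × 28.10 = 12.68 h.

12.68 h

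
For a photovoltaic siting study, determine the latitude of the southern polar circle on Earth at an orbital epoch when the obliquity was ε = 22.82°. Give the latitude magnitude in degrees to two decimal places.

The polar circle is the lowest latitude that experiences at least one full rotation of continuous darkness at the northern-summer solstice; it lies at |φ| = 90° − ε = 90° − 22.82° = 67.18°.

67.18°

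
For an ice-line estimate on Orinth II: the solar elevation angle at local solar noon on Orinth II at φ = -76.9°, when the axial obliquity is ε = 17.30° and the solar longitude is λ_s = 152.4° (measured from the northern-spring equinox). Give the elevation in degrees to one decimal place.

5.2°

Solar declination: sin δ = sin ε · sin λ_s = sin 17.30° × sin 152.4° = 0.13777, so δ = +7.919°.
At local noon the hour angle is zero, so the zenith angle equals |φ − δ| = |-76.9° − (+7.919°)| = 84.819°.
Elevation = 90° − 84.819° = 5.2°.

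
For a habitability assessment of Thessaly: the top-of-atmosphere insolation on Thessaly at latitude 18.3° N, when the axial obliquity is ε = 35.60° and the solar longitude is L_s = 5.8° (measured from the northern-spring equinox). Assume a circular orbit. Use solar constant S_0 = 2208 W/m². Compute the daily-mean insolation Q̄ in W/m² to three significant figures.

Solar declination: sin δ = sin ε · sin L_s = sin 35.60° × sin 5.8° = 0.05883, so δ = +3.372°.
cos h₀ = −tan(+18.3°) tan(+3.372°) = -0.0195, h₀ = 1.5903 rad.
Bracket: h₀ sin ϕ sin δ + cos ϕ cos δ sin h₀ = 1.5903×0.31399×0.05883 + 0.94943×0.99827×0.99981 = 0.029376 + 0.947607 = 0.976983.
Q̄ = (S_0/π) × [bracket] = (2208/π) × 0.976983 = 686.7 W/m².

Q̄ ≈ 687 W/m²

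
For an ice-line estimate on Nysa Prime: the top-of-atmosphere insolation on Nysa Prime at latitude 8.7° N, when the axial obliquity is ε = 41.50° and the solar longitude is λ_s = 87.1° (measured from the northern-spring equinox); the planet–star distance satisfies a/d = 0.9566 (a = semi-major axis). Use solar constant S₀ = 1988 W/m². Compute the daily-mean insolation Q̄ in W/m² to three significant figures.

Q̄ ≈ 524 W/m²

Solar declination: sin δ = sin ε · sin λ_s = sin 41.50° × sin 87.1° = 0.66177, so δ = +41.435°.
cos H₀ = −tan(+8.7°) tan(+41.435°) = -0.1351, H₀ = 1.7063 rad.
Bracket: H₀ sin φ sin δ + cos φ cos δ sin H₀ = 1.7063×0.15126×0.66177 + 0.98849×0.74971×0.99084 = 0.170799 + 0.734293 = 0.905092.
Inverse-square distance factor (a/d)² = 0.9566² = 0.915084.
Q̄ = (S₀/π) × 0.915084 × [bracket] = (1988/π) × 0.915084 × 0.905092 = 524.1 W/m².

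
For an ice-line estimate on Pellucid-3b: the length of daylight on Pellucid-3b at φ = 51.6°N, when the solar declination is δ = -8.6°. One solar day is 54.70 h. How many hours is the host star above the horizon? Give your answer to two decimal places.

24.01 h

cos H₀ = −tan φ · tan δ = −tan(+51.6°) × tan(-8.600°) = 0.1908, so H₀ = 1.3788 rad = 79.00°.
Daylight = 2H₀/(2π) × 54.70 h = (1.3788/π) × 54.70 = 24.01 h.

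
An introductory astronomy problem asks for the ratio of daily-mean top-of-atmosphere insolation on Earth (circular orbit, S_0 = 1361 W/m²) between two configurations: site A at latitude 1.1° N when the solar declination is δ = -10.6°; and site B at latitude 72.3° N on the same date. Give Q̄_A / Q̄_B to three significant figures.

Q̄_A / Q̄_B ≈ 12.8

— Configuration A (ϕ=+1.1°):
cos h₀ = −tan(+1.1°) tan(-10.600°) = 0.0036, h₀ = 1.5672 rad.
Bracket: h₀ sin ϕ sin δ + cos ϕ cos δ sin h₀ = 1.5672×0.01920×-0.18395 + 0.99982×0.98294×0.99999 = -0.005535 + 0.982753 = 0.977218.
Q̄ = (S_0/π) × [bracket] = (1361/π) × 0.977218 = 423.35 W/m².
— Configuration B (ϕ=+72.3°):
cos h₀ = −tan(+72.3°) tan(-10.600°) = 0.5864, h₀ = 0.9442 rad.
Bracket: h₀ sin ϕ sin δ + cos ϕ cos δ sin h₀ = 0.9442×0.95266×-0.18395 + 0.30403×0.98294×0.81002 = -0.165463 + 0.242069 = 0.076606.
Q̄ = (S_0/π) × [bracket] = (1361/π) × 0.076606 = 33.187 W/m².
Ratio Q̄_A / Q̄_B = 423.35 / 33.187 = 12.76.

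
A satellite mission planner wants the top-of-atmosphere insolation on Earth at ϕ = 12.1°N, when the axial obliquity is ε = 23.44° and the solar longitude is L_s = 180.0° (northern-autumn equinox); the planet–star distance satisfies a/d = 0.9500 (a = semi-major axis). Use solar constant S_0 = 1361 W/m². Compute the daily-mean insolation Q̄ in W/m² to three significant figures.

Solar declination: sin δ = sin ε · sin L_s = sin 23.44° × sin 180.0° = 0.00000, so δ = +0.000°.
cos h₀ = −tan(+12.1°) tan(+0.000°) = -0.0000, h₀ = 1.5708 rad.
Bracket: h₀ sin ϕ sin δ + cos ϕ cos δ sin h₀ = 1.5708×0.20962×0.00000 + 0.97778×1.00000×1.00000 = 0.000000 + 0.977780 = 0.977780.
Inverse-square distance factor (a/d)² = 0.9500² = 0.902500.
Q̄ = (S_0/π) × 0.902500 × [bracket] = (1361/π) × 0.902500 × 0.977780 = 382.3 W/m².

Q̄ ≈ 382 W/m²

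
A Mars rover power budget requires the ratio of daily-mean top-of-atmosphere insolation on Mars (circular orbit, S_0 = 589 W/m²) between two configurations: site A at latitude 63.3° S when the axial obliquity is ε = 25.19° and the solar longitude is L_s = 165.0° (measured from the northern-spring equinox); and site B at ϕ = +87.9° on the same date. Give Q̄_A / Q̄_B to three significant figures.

— Configuration A (ϕ=-63.3°):
Solar declination: sin δ = sin ε · sin L_s = sin 25.19° × sin 165.0° = 0.11016, so δ = +6.324°.
cos h₀ = −tan(-63.3°) tan(+6.324°) = 0.2204, h₀ = 1.3486 rad.
Bracket: h₀ sin ϕ sin δ + cos ϕ cos δ sin h₀ = 1.3486×-0.89337×0.11016 + 0.44932×0.99391×0.97542 = -0.132721 + 0.435607 = 0.302886.
Q̄ = (S_0/π) × [bracket] = (589/π) × 0.302886 = 56.786 W/m².
— Configuration B (ϕ=+87.9°):
cos h₀ = −tan(+87.9°) tan(+6.324°) = -3.0226 ≤ −1 ⇒ polar day, h₀ = π.
Bracket: h₀ sin ϕ sin δ + cos ϕ cos δ sin h₀ = 3.1416×0.99933×0.11016 + 0.03664×0.99391×0.00000 = 0.345847 + 0.000000 = 0.345847.
Q̄ = (S_0/π) × [bracket] = (589/π) × 0.345847 = 64.841 W/m².
Ratio Q̄_A / Q̄_B = 56.786 / 64.841 = 0.8758.

Q̄_A / Q̄_B ≈ 0.876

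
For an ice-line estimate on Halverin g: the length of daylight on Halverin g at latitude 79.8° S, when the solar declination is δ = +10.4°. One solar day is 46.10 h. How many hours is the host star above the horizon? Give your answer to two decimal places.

cos h₀ = −tan ϕ · tan δ = 1.0200 ≥ 1, so the host star never rises (polar night) and h₀ = 0.
Daylight = 2h₀/(2π) × 46.10 h = (0.0000/π) × 46.10 = 0.00 h.

0.00 h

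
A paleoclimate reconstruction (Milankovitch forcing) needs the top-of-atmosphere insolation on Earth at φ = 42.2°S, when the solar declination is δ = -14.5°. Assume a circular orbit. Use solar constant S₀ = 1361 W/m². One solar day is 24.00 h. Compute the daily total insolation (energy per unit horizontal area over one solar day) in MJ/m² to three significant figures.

37.5 MJ/m²

cos H₀ = −tan(-42.2°) tan(-14.500°) = -0.2345, H₀ = 1.8075 rad.
Bracket: H₀ sin φ sin δ + cos φ cos δ sin H₀ = 1.8075×-0.67172×-0.25038 + 0.74080×0.96815×0.97212 = 0.303995 + 0.697210 = 1.001205.
Q̄ = (S₀/π) × [bracket] = (1361/π) × 1.001205 = 433.74 W/m².
Daily total = Q̄ × 24.00 h × 3600 s/h = 433.74 × 24.00 × 3600 / 10⁶ = 37.48 MJ/m².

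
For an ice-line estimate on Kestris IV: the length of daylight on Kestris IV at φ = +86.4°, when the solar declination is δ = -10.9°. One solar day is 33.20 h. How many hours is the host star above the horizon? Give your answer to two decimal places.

0.00 h

cos H₀ = −tan φ · tan δ = 3.0608 ≥ 1, so the host star never rises (polar night) and H₀ = 0.
Daylight = 2H₀/(2π) × 33.20 h = (0.0000/π) × 33.20 = 0.00 h.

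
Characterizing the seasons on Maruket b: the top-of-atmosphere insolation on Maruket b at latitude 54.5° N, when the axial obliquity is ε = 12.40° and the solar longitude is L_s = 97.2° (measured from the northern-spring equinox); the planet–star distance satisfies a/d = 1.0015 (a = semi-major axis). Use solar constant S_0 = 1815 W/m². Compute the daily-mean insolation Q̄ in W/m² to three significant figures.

Q̄ ≈ 502 W/m²

Solar declination: sin δ = sin ε · sin L_s = sin 12.40° × sin 97.2° = 0.21304, so δ = +12.301°.
cos h₀ = −tan(+54.5°) tan(+12.301°) = -0.3057, h₀ = 1.8815 rad.
Bracket: h₀ sin ϕ sin δ + cos ϕ cos δ sin h₀ = 1.8815×0.81412×0.21304 + 0.58070×0.97704×0.95213 = 0.326328 + 0.540207 = 0.866535.
Inverse-square distance factor (a/d)² = 1.0015² = 1.003002.
Q̄ = (S_0/π) × 1.003002 × [bracket] = (1815/π) × 1.003002 × 0.866535 = 502.1 W/m².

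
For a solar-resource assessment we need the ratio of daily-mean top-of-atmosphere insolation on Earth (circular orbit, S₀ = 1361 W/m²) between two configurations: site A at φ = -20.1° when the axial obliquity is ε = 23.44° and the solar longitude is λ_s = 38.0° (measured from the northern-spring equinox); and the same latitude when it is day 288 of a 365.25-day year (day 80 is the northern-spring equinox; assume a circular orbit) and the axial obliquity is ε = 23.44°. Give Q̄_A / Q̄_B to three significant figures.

Q̄_A / Q̄_B ≈ 0.768

— Configuration A (φ=-20.1°):
Solar declination: sin δ = sin ε · sin λ_s = sin 23.44° × sin 38.0° = 0.24490, so δ = +14.176°.
cos H₀ = −tan(-20.1°) tan(+14.176°) = 0.0924, H₀ = 1.4782 rad.
Bracket: H₀ sin φ sin δ + cos φ cos δ sin H₀ = 1.4782×-0.34366×0.24490 + 0.93909×0.96955×0.99572 = -0.124409 + 0.906598 = 0.782189.
Q̄ = (S₀/π) × [bracket] = (1361/π) × 0.782189 = 338.86 W/m².
— Configuration B (φ=-20.1°):
Solar longitude: λ_s = 360° × (288 − 80)/365.25 = 205.010°.
sin δ = sin 23.44° × sin 205.010° = -0.16818, so δ = -9.682°.
cos H₀ = −tan(-20.1°) tan(-9.682°) = -0.0624, H₀ = 1.6333 rad.
Bracket: H₀ sin φ sin δ + cos φ cos δ sin H₀ = 1.6333×-0.34366×-0.16818 + 0.93909×0.98576×0.99805 = 0.094399 + 0.923912 = 1.018311.
Q̄ = (S₀/π) × [bracket] = (1361/π) × 1.018311 = 441.15 W/m².
Ratio Q̄_A / Q̄_B = 338.86 / 441.15 = 0.7681.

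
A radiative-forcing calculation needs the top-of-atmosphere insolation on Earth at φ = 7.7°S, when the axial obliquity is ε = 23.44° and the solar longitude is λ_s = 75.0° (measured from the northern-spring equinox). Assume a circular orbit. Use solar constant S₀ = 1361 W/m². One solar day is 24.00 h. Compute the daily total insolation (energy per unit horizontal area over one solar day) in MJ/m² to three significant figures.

Solar declination: sin δ = sin ε · sin λ_s = sin 23.44° × sin 75.0° = 0.38423, so δ = +22.596°.
cos H₀ = −tan(-7.7°) tan(+22.596°) = 0.0563, H₀ = 1.5145 rad.
Bracket: H₀ sin φ sin δ + cos φ cos δ sin H₀ = 1.5145×-0.13399×0.38423 + 0.99098×0.92324×0.99842 = -0.077971 + 0.913467 = 0.835496.
Q̄ = (S₀/π) × [bracket] = (1361/π) × 0.835496 = 361.95 W/m².
Daily total = Q̄ × 24.00 h × 3600 s/h = 361.95 × 24.00 × 3600 / 10⁶ = 31.27 MJ/m².

31.3 MJ/m²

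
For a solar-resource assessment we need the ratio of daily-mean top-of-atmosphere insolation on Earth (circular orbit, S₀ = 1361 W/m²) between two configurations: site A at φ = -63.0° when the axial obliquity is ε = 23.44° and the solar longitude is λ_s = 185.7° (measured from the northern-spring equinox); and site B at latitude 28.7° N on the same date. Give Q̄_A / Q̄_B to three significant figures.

— Configuration A (φ=-63.0°):
Solar declination: sin δ = sin ε · sin λ_s = sin 23.44° × sin 185.7° = -0.03951, so δ = -2.264°.
cos H₀ = −tan(-63.0°) tan(-2.264°) = -0.0776, H₀ = 1.6485 rad.
Bracket: H₀ sin φ sin δ + cos φ cos δ sin H₀ = 1.6485×-0.89101×-0.03951 + 0.45399×0.99922×0.99698 = 0.058033 + 0.452266 = 0.510299.
Q̄ = (S₀/π) × [bracket] = (1361/π) × 0.510299 = 221.07 W/m².
— Configuration B (φ=+28.7°):
cos H₀ = −tan(+28.7°) tan(-2.264°) = 0.0216, H₀ = 1.5491 rad.
Bracket: H₀ sin φ sin δ + cos φ cos δ sin H₀ = 1.5491×0.48022×-0.03951 + 0.87715×0.99922×0.99977 = -0.029392 + 0.876264 = 0.846872.
Q̄ = (S₀/π) × [bracket] = (1361/π) × 0.846872 = 366.88 W/m².
Ratio Q̄_A / Q̄_B = 221.07 / 366.88 = 0.6026.

Q̄_A / Q̄_B ≈ 0.603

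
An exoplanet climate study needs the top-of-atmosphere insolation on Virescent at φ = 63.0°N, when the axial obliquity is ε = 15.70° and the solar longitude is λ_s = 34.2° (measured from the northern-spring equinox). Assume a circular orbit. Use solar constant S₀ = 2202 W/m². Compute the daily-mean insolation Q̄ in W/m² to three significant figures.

Solar declination: sin δ = sin ε · sin λ_s = sin 15.70° × sin 34.2° = 0.15210, so δ = +8.749°.
cos H₀ = −tan(+63.0°) tan(+8.749°) = -0.3020, H₀ = 1.8776 rad.
Bracket: H₀ sin φ sin δ + cos φ cos δ sin H₀ = 1.8776×0.89101×0.15210 + 0.45399×0.98837×0.95330 = 0.254457 + 0.427755 = 0.682212.
Q̄ = (S₀/π) × [bracket] = (2202/π) × 0.682212 = 478.2 W/m².

Q̄ ≈ 478 W/m²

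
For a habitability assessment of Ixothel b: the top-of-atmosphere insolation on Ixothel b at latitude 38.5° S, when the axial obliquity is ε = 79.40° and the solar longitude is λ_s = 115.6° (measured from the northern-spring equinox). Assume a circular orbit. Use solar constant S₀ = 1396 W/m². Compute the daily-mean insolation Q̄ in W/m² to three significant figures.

Q̄ ≈ 0.00 W/m²

Solar declination: sin δ = sin ε · sin λ_s = sin 79.40° × sin 115.6° = 0.88644, so δ = +62.430°.
cos H₀ = −tan(-38.5°) tan(+62.430°) = 1.5234 ≥ 1 ⇒ polar night, H₀ = 0 and Q̄ = 0.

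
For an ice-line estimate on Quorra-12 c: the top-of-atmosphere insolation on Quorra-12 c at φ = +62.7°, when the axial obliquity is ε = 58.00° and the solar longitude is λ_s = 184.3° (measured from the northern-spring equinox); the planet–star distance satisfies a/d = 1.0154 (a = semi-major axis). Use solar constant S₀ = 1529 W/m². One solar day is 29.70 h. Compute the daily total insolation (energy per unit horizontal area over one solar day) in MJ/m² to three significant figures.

20.0 MJ/m²

Solar declination: sin δ = sin ε · sin λ_s = sin 58.00° × sin 184.3° = -0.06359, so δ = -3.646°.
cos H₀ = −tan(+62.7°) tan(-3.646°) = 0.1234, H₀ = 1.4470 rad.
Bracket: H₀ sin φ sin δ + cos φ cos δ sin H₀ = 1.4470×0.88862×-0.06359 + 0.45865×0.99798×0.99235 = -0.081766 + 0.454222 = 0.372456.
Inverse-square distance factor (a/d)² = 1.0154² = 1.031037.
Q̄ = (S₀/π) × 1.031037 × [bracket] = (1529/π) × 1.031037 × 0.372456 = 186.90 W/m².
Daily total = Q̄ × 29.70 h × 3600 s/h = 186.90 × 29.70 × 3600 / 10⁶ = 19.98 MJ/m².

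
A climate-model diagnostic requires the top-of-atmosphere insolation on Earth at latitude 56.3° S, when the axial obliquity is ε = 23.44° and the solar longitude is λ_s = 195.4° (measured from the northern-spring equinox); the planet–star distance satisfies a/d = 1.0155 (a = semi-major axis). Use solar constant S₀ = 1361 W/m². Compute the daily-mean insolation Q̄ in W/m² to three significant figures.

Solar declination: sin δ = sin ε · sin λ_s = sin 23.44° × sin 195.4° = -0.10564, so δ = -6.064°.
cos H₀ = −tan(-56.3°) tan(-6.064°) = -0.1593, H₀ = 1.7308 rad.
Bracket: H₀ sin φ sin δ + cos φ cos δ sin H₀ = 1.7308×-0.83195×-0.10564 + 0.55484×0.99440×0.98723 = 0.152115 + 0.544687 = 0.696802.
Inverse-square distance factor (a/d)² = 1.0155² = 1.031240.
Q̄ = (S₀/π) × 1.031240 × [bracket] = (1361/π) × 1.031240 × 0.696802 = 311.3 W/m².

Q̄ ≈ 311 W/m²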